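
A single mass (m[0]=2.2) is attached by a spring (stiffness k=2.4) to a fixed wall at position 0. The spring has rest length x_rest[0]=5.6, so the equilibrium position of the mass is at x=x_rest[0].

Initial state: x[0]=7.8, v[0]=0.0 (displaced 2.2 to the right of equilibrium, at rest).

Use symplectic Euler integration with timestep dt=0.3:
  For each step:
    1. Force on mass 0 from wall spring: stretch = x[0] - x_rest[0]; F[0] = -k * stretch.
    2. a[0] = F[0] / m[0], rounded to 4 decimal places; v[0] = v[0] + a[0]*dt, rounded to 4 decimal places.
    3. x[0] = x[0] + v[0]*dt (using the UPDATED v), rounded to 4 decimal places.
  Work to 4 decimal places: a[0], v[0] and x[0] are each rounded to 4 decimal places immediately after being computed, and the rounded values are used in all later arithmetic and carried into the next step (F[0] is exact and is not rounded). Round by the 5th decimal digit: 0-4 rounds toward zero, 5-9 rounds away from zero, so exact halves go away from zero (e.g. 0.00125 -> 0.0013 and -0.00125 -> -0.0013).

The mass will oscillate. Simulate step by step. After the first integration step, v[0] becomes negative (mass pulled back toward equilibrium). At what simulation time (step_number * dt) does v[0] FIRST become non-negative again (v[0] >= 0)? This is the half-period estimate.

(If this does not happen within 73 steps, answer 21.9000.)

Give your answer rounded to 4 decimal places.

Step 0: x=[7.8000] v=[0.0000]
Step 1: x=[7.5840] v=[-0.7200]
Step 2: x=[7.1732] v=[-1.3693]
Step 3: x=[6.6079] v=[-1.8842]
Step 4: x=[5.9437] v=[-2.2141]
Step 5: x=[5.2457] v=[-2.3266]
Step 6: x=[4.5825] v=[-2.2107]
Step 7: x=[4.0192] v=[-1.8777]
Step 8: x=[3.6111] v=[-1.3604]
Step 9: x=[3.3983] v=[-0.7095]
Step 10: x=[3.4016] v=[0.0111]
First v>=0 after going negative at step 10, time=3.0000

Answer: 3.0000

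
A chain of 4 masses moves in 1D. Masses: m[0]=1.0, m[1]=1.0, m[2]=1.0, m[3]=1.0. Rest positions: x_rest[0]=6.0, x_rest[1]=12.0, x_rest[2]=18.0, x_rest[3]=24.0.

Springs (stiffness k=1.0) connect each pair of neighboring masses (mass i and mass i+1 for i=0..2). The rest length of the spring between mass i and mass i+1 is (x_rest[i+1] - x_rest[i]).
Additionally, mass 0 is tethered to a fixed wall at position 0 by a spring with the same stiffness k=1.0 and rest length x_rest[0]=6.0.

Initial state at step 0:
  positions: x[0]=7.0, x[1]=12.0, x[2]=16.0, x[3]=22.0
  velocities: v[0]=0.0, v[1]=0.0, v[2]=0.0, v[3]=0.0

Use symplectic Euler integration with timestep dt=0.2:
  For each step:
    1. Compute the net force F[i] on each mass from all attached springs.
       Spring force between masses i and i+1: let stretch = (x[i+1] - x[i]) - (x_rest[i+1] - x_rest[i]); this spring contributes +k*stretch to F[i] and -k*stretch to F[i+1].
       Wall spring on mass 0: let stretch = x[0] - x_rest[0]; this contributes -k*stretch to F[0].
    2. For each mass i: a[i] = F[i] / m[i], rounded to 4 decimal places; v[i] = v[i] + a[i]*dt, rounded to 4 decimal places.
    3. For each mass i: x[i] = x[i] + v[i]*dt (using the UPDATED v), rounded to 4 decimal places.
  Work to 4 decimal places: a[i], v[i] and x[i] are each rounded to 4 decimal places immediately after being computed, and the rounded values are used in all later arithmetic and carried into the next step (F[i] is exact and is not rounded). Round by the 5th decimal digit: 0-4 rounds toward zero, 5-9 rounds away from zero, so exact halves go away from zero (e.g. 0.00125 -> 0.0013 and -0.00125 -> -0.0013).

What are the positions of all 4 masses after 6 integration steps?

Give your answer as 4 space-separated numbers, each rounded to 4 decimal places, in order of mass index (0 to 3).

Answer: 5.6348 11.3542 17.1907 22.1888

Derivation:
Step 0: x=[7.0000 12.0000 16.0000 22.0000] v=[0.0000 0.0000 0.0000 0.0000]
Step 1: x=[6.9200 11.9600 16.0800 22.0000] v=[-0.4000 -0.2000 0.4000 0.0000]
Step 2: x=[6.7648 11.8832 16.2320 22.0032] v=[-0.7760 -0.3840 0.7600 0.0160]
Step 3: x=[6.5437 11.7756 16.4409 22.0156] v=[-1.1053 -0.5379 1.0445 0.0618]
Step 4: x=[6.2702 11.6454 16.6862 22.0450] v=[-1.3677 -0.6512 1.2264 0.1469]
Step 5: x=[5.9609 11.5018 16.9442 22.1000] v=[-1.5467 -0.7181 1.2900 0.2751]
Step 6: x=[5.6348 11.3542 17.1907 22.1888] v=[-1.6307 -0.7378 1.2327 0.4439]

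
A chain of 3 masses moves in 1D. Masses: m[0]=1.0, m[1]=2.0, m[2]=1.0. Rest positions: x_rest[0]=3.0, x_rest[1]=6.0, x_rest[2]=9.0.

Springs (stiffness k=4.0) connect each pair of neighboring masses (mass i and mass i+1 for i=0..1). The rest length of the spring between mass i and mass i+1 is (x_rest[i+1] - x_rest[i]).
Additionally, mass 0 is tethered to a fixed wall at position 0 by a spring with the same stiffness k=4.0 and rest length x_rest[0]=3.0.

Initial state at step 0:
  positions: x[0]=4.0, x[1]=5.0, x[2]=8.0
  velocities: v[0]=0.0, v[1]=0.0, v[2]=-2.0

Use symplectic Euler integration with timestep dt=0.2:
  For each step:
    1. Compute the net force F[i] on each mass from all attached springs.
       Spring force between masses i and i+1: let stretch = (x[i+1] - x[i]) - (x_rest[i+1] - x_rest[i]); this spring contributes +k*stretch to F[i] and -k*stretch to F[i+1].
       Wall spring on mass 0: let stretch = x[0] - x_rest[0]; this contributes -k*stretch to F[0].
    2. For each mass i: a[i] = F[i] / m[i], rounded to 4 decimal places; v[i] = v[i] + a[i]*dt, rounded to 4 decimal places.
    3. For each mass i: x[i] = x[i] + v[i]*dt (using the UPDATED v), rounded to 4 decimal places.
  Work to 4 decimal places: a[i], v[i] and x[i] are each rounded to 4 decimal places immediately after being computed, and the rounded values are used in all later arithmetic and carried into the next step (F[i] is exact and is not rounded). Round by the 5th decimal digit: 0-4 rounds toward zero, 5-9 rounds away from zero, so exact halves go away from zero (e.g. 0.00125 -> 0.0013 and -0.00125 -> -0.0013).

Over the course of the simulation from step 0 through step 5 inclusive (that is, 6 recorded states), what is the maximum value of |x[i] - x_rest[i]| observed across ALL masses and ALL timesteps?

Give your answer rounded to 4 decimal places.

Answer: 1.8457

Derivation:
Step 0: x=[4.0000 5.0000 8.0000] v=[0.0000 0.0000 -2.0000]
Step 1: x=[3.5200 5.1600 7.6000] v=[-2.4000 0.8000 -2.0000]
Step 2: x=[2.7392 5.3840 7.2896] v=[-3.9040 1.1200 -1.5520]
Step 3: x=[1.9433 5.5489 7.1543] v=[-3.9795 0.8243 -0.6765]
Step 4: x=[1.4134 5.5537 7.2421] v=[-2.6497 0.0242 0.4392]
Step 5: x=[1.3198 5.3624 7.5398] v=[-0.4682 -0.9566 1.4885]
Max displacement = 1.8457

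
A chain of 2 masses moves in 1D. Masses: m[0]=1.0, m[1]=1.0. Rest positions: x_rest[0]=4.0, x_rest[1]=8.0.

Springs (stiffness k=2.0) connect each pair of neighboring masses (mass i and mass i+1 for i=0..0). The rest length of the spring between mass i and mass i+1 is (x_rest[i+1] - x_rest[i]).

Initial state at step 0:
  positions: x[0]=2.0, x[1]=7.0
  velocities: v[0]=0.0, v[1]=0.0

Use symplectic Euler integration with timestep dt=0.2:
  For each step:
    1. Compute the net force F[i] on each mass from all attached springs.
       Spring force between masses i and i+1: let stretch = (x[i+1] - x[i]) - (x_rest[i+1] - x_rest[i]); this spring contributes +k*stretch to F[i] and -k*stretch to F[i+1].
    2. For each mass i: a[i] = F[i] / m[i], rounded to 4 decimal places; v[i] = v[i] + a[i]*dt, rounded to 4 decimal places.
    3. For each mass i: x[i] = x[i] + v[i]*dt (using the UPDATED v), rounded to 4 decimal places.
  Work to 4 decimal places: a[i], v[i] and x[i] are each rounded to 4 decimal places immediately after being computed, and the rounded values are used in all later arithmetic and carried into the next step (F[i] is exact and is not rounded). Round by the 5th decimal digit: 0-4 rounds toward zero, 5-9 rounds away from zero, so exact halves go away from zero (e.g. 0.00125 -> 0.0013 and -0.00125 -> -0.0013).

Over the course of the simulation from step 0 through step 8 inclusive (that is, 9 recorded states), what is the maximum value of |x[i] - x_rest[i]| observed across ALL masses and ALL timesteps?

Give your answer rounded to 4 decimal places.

Answer: 2.0065

Derivation:
Step 0: x=[2.0000 7.0000] v=[0.0000 0.0000]
Step 1: x=[2.0800 6.9200] v=[0.4000 -0.4000]
Step 2: x=[2.2272 6.7728] v=[0.7360 -0.7360]
Step 3: x=[2.4180 6.5820] v=[0.9542 -0.9542]
Step 4: x=[2.6220 6.3780] v=[1.0198 -1.0198]
Step 5: x=[2.8064 6.1936] v=[0.9222 -0.9222]
Step 6: x=[2.9418 6.0582] v=[0.6771 -0.6771]
Step 7: x=[3.0065 5.9935] v=[0.3237 -0.3237]
Step 8: x=[2.9902 6.0098] v=[-0.0815 0.0815]
Max displacement = 2.0065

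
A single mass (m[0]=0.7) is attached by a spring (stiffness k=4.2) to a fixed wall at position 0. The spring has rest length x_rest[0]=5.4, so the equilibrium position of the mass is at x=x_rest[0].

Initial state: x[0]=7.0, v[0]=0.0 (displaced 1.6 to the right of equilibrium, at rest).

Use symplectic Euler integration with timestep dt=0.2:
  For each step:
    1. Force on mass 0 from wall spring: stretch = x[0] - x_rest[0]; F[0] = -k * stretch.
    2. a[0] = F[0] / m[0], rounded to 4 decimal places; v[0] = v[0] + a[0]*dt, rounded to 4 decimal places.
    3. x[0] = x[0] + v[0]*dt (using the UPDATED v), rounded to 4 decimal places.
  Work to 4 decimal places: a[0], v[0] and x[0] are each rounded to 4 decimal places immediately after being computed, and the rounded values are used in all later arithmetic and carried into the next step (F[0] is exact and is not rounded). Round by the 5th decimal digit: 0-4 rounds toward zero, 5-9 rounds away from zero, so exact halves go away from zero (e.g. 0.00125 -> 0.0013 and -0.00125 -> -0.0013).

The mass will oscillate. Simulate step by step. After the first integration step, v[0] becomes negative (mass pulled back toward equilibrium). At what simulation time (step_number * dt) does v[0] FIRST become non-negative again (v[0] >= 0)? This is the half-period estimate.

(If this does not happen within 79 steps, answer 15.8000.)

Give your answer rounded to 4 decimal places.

Step 0: x=[7.0000] v=[0.0000]
Step 1: x=[6.6160] v=[-1.9200]
Step 2: x=[5.9402] v=[-3.3792]
Step 3: x=[5.1347] v=[-4.0274]
Step 4: x=[4.3929] v=[-3.7090]
Step 5: x=[3.8928] v=[-2.5005]
Step 6: x=[3.7544] v=[-0.6919]
Step 7: x=[4.0110] v=[1.2828]
First v>=0 after going negative at step 7, time=1.4000

Answer: 1.4000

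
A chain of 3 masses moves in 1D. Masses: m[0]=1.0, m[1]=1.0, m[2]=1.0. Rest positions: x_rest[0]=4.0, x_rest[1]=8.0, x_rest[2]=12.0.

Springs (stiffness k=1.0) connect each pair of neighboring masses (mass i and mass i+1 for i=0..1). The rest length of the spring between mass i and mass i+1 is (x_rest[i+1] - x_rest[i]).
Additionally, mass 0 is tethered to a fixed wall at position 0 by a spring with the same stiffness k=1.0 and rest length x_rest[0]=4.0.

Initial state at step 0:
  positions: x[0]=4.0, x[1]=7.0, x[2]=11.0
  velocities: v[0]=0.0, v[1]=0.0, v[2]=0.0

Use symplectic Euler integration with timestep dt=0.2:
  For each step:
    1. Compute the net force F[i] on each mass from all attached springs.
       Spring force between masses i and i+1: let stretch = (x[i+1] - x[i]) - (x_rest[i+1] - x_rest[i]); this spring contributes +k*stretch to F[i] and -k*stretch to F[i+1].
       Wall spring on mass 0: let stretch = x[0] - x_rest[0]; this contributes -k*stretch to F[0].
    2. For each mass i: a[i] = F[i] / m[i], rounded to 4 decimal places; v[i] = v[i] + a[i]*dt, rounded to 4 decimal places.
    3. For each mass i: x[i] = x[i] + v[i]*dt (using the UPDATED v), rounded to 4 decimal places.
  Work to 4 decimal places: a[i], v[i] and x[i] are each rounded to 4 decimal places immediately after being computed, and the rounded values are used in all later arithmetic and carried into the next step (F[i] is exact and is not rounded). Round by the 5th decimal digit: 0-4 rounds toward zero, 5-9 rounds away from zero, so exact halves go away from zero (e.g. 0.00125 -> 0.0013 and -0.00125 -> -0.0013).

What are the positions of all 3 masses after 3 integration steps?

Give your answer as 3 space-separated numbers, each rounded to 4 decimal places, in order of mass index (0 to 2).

Answer: 3.7834 7.2166 11.0077

Derivation:
Step 0: x=[4.0000 7.0000 11.0000] v=[0.0000 0.0000 0.0000]
Step 1: x=[3.9600 7.0400 11.0000] v=[-0.2000 0.2000 0.0000]
Step 2: x=[3.8848 7.1152 11.0016] v=[-0.3760 0.3760 0.0080]
Step 3: x=[3.7834 7.2166 11.0077] v=[-0.5069 0.5072 0.0307]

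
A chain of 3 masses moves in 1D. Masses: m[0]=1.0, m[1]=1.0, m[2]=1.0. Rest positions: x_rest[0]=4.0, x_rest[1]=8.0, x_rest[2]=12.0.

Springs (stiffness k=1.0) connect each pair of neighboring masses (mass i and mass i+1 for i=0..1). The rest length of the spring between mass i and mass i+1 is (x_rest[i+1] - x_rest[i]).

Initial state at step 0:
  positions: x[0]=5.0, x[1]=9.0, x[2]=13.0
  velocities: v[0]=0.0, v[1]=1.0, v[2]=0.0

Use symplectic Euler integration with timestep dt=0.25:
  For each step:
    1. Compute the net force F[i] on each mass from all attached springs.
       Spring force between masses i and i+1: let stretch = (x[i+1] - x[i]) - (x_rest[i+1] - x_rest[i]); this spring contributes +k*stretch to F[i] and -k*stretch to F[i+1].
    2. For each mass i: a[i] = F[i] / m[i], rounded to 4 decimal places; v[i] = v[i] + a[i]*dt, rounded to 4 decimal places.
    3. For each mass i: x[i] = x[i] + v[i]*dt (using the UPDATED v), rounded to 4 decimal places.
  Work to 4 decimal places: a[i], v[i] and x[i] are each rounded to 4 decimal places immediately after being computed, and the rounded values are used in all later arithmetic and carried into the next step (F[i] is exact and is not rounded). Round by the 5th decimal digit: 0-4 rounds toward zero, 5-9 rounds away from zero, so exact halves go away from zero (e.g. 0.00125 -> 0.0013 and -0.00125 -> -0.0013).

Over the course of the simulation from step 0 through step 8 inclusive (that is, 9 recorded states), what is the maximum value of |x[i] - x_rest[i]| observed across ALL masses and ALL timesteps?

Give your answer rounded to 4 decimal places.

Step 0: x=[5.0000 9.0000 13.0000] v=[0.0000 1.0000 0.0000]
Step 1: x=[5.0000 9.2500 13.0000] v=[0.0000 1.0000 0.0000]
Step 2: x=[5.0156 9.4688 13.0156] v=[0.0625 0.8750 0.0625]
Step 3: x=[5.0596 9.6309 13.0596] v=[0.1758 0.6484 0.1758]
Step 4: x=[5.1393 9.7216 13.1393] v=[0.3186 0.3628 0.3186]
Step 5: x=[5.2554 9.7395 13.2554] v=[0.4642 0.0717 0.4642]
Step 6: x=[5.4017 9.6969 13.4017] v=[0.5852 -0.1704 0.5852]
Step 7: x=[5.5665 9.6174 13.5665] v=[0.6590 -0.3180 0.6590]
Step 8: x=[5.7344 9.5315 13.7344] v=[0.6717 -0.3435 0.6717]
Max displacement = 1.7395

Answer: 1.7395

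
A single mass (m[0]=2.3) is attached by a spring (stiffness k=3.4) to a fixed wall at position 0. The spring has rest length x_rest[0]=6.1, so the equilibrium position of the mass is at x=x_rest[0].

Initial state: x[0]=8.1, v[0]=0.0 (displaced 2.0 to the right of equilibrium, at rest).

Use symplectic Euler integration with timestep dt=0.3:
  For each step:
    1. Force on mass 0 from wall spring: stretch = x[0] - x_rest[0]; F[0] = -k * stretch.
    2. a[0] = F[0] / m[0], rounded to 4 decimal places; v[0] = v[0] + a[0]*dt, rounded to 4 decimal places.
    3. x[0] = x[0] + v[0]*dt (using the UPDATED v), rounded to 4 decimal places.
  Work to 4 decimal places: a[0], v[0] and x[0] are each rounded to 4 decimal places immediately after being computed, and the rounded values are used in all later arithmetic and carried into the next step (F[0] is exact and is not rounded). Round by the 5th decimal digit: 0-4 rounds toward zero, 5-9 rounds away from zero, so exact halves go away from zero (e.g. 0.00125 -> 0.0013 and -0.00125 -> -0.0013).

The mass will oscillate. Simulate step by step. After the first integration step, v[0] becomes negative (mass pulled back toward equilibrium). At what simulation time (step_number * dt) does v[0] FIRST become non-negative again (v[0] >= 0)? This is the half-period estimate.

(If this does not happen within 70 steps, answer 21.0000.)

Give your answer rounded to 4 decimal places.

Answer: 2.7000

Derivation:
Step 0: x=[8.1000] v=[0.0000]
Step 1: x=[7.8339] v=[-0.8870]
Step 2: x=[7.3371] v=[-1.6560]
Step 3: x=[6.6757] v=[-2.2046]
Step 4: x=[5.9377] v=[-2.4599]
Step 5: x=[5.2213] v=[-2.3879]
Step 6: x=[4.6218] v=[-1.9982]
Step 7: x=[4.2190] v=[-1.3426]
Step 8: x=[4.0665] v=[-0.5084]
Step 9: x=[4.1845] v=[0.3934]
First v>=0 after going negative at step 9, time=2.7000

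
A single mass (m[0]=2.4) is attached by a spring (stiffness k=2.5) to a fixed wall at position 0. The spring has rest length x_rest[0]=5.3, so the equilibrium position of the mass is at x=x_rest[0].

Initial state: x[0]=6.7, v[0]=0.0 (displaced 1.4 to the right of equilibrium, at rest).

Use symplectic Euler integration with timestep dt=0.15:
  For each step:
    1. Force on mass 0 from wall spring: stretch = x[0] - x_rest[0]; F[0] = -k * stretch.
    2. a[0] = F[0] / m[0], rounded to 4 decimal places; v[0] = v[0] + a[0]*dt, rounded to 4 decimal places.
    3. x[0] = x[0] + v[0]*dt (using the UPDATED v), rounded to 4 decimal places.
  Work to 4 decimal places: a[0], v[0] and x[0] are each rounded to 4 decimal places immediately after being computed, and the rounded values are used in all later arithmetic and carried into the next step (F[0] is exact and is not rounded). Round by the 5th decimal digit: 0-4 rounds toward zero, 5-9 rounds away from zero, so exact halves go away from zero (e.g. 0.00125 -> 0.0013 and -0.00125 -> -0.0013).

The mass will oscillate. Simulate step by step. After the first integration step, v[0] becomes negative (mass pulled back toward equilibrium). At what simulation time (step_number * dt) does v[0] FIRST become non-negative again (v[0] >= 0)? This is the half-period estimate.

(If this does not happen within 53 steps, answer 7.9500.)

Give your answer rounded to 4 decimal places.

Step 0: x=[6.7000] v=[0.0000]
Step 1: x=[6.6672] v=[-0.2187]
Step 2: x=[6.6024] v=[-0.4323]
Step 3: x=[6.5070] v=[-0.6358]
Step 4: x=[6.3833] v=[-0.8244]
Step 5: x=[6.2342] v=[-0.9937]
Step 6: x=[6.0632] v=[-1.1397]
Step 7: x=[5.8744] v=[-1.2590]
Step 8: x=[5.6721] v=[-1.3487]
Step 9: x=[5.4611] v=[-1.4068]
Step 10: x=[5.2463] v=[-1.4320]
Step 11: x=[5.0328] v=[-1.4236]
Step 12: x=[4.8255] v=[-1.3819]
Step 13: x=[4.6293] v=[-1.3078]
Step 14: x=[4.4489] v=[-1.2030]
Step 15: x=[4.2884] v=[-1.0700]
Step 16: x=[4.1516] v=[-0.9119]
Step 17: x=[4.0417] v=[-0.7325]
Step 18: x=[3.9613] v=[-0.5359]
Step 19: x=[3.9123] v=[-0.3267]
Step 20: x=[3.8958] v=[-0.1099]
Step 21: x=[3.9122] v=[0.1095]
First v>=0 after going negative at step 21, time=3.1500

Answer: 3.1500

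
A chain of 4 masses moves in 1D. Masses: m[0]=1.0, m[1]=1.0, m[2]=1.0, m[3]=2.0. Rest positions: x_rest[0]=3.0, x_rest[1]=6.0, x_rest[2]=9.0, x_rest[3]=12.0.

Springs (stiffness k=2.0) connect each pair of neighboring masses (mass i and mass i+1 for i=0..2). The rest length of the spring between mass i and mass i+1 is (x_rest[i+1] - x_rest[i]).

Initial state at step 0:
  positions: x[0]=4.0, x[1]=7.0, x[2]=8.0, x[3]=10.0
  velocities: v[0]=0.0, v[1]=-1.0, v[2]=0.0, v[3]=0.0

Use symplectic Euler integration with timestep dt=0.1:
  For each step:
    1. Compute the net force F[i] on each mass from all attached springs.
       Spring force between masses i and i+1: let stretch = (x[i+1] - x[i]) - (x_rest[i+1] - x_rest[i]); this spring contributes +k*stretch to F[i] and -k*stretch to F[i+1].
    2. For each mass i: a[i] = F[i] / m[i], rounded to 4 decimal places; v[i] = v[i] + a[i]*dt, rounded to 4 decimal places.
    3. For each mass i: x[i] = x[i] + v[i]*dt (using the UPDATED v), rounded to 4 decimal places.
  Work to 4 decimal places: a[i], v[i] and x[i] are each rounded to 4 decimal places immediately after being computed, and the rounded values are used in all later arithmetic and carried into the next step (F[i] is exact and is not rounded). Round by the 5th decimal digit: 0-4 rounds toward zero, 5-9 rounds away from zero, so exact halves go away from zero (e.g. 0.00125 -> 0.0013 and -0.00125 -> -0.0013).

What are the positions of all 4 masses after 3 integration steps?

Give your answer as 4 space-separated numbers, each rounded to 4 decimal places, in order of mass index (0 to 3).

Step 0: x=[4.0000 7.0000 8.0000 10.0000] v=[0.0000 -1.0000 0.0000 0.0000]
Step 1: x=[4.0000 6.8600 8.0200 10.0100] v=[0.0000 -1.4000 0.2000 0.1000]
Step 2: x=[3.9972 6.6860 8.0566 10.0301] v=[-0.0280 -1.7400 0.3660 0.2010]
Step 3: x=[3.9882 6.4856 8.1053 10.0605] v=[-0.0902 -2.0036 0.4866 0.3037]

Answer: 3.9882 6.4856 8.1053 10.0605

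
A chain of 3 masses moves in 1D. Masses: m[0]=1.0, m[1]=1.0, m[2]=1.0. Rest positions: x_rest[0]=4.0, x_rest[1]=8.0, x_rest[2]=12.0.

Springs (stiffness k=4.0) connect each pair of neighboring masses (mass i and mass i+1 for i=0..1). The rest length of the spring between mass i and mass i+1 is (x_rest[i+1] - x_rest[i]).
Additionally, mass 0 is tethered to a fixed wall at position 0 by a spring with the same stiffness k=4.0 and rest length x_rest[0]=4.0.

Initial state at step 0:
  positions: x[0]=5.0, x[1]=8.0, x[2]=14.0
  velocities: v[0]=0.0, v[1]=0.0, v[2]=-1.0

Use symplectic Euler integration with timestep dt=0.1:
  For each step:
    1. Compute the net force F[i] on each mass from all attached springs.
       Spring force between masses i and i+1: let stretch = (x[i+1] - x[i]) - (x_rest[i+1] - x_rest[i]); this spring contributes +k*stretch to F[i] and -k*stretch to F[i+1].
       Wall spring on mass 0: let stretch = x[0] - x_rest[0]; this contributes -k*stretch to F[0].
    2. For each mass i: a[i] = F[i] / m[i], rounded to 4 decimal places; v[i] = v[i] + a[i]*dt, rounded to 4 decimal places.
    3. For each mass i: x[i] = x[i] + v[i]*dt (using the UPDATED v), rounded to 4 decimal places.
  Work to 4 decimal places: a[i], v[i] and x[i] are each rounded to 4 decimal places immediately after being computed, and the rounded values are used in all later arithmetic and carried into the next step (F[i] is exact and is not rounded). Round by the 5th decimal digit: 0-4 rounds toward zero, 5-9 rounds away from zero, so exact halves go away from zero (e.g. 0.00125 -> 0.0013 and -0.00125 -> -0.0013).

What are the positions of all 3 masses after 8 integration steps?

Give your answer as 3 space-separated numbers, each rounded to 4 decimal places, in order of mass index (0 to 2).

Step 0: x=[5.0000 8.0000 14.0000] v=[0.0000 0.0000 -1.0000]
Step 1: x=[4.9200 8.1200 13.8200] v=[-0.8000 1.2000 -1.8000]
Step 2: x=[4.7712 8.3400 13.5720] v=[-1.4880 2.2000 -2.4800]
Step 3: x=[4.5743 8.6265 13.2747] v=[-1.9690 2.8653 -2.9728]
Step 4: x=[4.3565 8.9369 12.9515] v=[-2.1778 3.1037 -3.2321]
Step 5: x=[4.1477 9.2246 12.6277] v=[-2.0882 2.8774 -3.2379]
Step 6: x=[3.9761 9.4454 12.3278] v=[-1.7165 2.2079 -2.9991]
Step 7: x=[3.8642 9.5627 12.0726] v=[-1.1192 1.1731 -2.5521]
Step 8: x=[3.8257 9.5525 11.8770] v=[-0.3855 -0.1023 -1.9561]

Answer: 3.8257 9.5525 11.8770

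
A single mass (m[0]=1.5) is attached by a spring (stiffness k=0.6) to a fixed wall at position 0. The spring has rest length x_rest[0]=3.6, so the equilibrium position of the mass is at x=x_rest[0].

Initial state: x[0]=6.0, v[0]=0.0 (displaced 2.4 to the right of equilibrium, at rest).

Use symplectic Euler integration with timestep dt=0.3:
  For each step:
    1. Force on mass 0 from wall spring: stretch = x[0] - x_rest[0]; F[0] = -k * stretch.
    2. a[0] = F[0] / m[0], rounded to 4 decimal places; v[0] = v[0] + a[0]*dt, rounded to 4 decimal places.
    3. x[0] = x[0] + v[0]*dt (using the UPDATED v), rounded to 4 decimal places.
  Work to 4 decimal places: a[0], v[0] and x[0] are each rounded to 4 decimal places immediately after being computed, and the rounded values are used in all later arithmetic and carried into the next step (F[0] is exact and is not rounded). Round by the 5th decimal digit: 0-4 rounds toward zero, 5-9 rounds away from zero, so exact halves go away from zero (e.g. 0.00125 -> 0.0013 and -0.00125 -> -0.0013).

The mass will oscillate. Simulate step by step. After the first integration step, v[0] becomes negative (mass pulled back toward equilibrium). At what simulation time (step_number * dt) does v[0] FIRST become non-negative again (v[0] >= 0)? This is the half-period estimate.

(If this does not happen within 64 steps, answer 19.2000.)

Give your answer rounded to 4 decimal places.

Answer: 5.1000

Derivation:
Step 0: x=[6.0000] v=[0.0000]
Step 1: x=[5.9136] v=[-0.2880]
Step 2: x=[5.7439] v=[-0.5656]
Step 3: x=[5.4970] v=[-0.8229]
Step 4: x=[5.1819] v=[-1.0505]
Step 5: x=[4.8098] v=[-1.2403]
Step 6: x=[4.3942] v=[-1.3855]
Step 7: x=[3.9500] v=[-1.4808]
Step 8: x=[3.4932] v=[-1.5228]
Step 9: x=[3.0402] v=[-1.5100]
Step 10: x=[2.6074] v=[-1.4428]
Step 11: x=[2.2103] v=[-1.3237]
Step 12: x=[1.8632] v=[-1.1569]
Step 13: x=[1.5787] v=[-0.9485]
Step 14: x=[1.3669] v=[-0.7060]
Step 15: x=[1.2355] v=[-0.4380]
Step 16: x=[1.1892] v=[-0.1543]
Step 17: x=[1.2297] v=[0.1350]
First v>=0 after going negative at step 17, time=5.1000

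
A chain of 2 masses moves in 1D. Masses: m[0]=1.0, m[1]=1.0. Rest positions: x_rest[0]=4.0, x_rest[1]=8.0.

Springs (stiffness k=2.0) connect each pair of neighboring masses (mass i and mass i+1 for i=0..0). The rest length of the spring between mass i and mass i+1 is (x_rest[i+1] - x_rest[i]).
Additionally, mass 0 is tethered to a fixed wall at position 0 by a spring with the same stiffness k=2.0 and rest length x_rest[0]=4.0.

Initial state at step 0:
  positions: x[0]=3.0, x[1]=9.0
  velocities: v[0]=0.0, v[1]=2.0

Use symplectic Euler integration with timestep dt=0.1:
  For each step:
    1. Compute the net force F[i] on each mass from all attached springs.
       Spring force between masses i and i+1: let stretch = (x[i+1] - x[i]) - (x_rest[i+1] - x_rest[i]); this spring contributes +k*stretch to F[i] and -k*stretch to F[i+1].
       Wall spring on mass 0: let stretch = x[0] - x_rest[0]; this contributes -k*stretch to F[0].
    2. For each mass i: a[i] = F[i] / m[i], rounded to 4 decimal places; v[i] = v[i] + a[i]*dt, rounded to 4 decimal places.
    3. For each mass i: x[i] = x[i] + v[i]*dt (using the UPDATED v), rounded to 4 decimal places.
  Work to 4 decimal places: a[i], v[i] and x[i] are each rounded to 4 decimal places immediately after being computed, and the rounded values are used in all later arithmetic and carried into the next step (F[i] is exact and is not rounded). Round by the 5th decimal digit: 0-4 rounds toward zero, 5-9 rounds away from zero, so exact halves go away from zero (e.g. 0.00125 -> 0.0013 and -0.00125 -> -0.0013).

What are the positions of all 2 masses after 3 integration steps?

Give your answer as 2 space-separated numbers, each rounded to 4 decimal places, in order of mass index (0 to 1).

Step 0: x=[3.0000 9.0000] v=[0.0000 2.0000]
Step 1: x=[3.0600 9.1600] v=[0.6000 1.6000]
Step 2: x=[3.1808 9.2780] v=[1.2080 1.1800]
Step 3: x=[3.3599 9.3541] v=[1.7913 0.7606]

Answer: 3.3599 9.3541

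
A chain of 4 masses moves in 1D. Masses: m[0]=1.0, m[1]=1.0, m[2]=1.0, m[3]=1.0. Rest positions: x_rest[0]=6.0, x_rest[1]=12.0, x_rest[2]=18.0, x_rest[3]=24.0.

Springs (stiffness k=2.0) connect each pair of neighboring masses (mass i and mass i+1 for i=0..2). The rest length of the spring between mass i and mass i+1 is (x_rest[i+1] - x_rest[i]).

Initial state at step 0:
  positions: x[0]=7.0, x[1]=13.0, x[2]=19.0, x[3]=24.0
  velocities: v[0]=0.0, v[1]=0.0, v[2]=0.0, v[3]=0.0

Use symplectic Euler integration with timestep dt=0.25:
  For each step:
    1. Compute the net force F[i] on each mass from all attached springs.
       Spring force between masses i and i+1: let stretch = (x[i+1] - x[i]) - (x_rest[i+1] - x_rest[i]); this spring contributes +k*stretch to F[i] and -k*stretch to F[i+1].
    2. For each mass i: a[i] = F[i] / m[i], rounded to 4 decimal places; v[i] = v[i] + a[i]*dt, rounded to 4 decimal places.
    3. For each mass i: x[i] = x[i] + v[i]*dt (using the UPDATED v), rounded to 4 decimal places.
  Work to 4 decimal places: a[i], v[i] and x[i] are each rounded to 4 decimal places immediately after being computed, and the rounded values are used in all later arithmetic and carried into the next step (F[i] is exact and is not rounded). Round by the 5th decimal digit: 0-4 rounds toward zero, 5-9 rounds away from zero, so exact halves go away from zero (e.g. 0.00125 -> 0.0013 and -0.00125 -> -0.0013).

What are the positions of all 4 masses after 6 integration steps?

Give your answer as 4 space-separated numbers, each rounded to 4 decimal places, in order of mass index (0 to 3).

Step 0: x=[7.0000 13.0000 19.0000 24.0000] v=[0.0000 0.0000 0.0000 0.0000]
Step 1: x=[7.0000 13.0000 18.8750 24.1250] v=[0.0000 0.0000 -0.5000 0.5000]
Step 2: x=[7.0000 12.9844 18.6719 24.3438] v=[0.0000 -0.0625 -0.8125 0.8750]
Step 3: x=[6.9981 12.9317 18.4668 24.6036] v=[-0.0078 -0.2110 -0.8203 1.0391]
Step 4: x=[6.9879 12.8291 18.3369 24.8463] v=[-0.0410 -0.4103 -0.5195 0.9707]
Step 5: x=[6.9578 12.6849 18.3322 25.0253] v=[-0.1204 -0.5770 -0.0187 0.7160]
Step 6: x=[6.8936 12.5307 18.4583 25.1177] v=[-0.2569 -0.6169 0.5042 0.3695]

Answer: 6.8936 12.5307 18.4583 25.1177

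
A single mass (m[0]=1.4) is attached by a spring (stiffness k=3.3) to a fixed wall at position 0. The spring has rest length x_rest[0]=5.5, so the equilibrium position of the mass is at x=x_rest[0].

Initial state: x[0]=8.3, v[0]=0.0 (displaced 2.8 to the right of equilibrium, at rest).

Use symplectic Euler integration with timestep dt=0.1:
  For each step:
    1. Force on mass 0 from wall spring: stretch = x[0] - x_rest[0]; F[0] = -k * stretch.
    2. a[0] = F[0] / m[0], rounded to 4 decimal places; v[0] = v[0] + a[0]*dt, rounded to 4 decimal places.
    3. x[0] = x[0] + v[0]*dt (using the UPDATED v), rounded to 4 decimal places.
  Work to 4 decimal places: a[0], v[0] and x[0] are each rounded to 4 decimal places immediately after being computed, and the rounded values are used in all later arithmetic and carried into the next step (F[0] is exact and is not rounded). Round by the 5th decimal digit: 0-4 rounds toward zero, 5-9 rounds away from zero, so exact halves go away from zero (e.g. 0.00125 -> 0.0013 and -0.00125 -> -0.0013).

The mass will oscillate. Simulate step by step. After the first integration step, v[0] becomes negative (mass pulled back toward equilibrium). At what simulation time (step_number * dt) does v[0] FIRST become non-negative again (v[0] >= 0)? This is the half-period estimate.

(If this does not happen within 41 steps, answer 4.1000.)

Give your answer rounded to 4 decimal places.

Step 0: x=[8.3000] v=[0.0000]
Step 1: x=[8.2340] v=[-0.6600]
Step 2: x=[8.1036] v=[-1.3044]
Step 3: x=[7.9118] v=[-1.9181]
Step 4: x=[7.6631] v=[-2.4866]
Step 5: x=[7.3635] v=[-2.9965]
Step 6: x=[7.0199] v=[-3.4358]
Step 7: x=[6.6405] v=[-3.7941]
Step 8: x=[6.2342] v=[-4.0629]
Step 9: x=[5.8106] v=[-4.2360]
Step 10: x=[5.3797] v=[-4.3092]
Step 11: x=[4.9516] v=[-4.2808]
Step 12: x=[4.5365] v=[-4.1515]
Step 13: x=[4.1441] v=[-3.9244]
Step 14: x=[3.7836] v=[-3.6048]
Step 15: x=[3.4636] v=[-3.2002]
Step 16: x=[3.1916] v=[-2.7202]
Step 17: x=[2.9740] v=[-2.1761]
Step 18: x=[2.8159] v=[-1.5807]
Step 19: x=[2.7211] v=[-0.9480]
Step 20: x=[2.6918] v=[-0.2930]
Step 21: x=[2.7287] v=[0.3689]
First v>=0 after going negative at step 21, time=2.1000

Answer: 2.1000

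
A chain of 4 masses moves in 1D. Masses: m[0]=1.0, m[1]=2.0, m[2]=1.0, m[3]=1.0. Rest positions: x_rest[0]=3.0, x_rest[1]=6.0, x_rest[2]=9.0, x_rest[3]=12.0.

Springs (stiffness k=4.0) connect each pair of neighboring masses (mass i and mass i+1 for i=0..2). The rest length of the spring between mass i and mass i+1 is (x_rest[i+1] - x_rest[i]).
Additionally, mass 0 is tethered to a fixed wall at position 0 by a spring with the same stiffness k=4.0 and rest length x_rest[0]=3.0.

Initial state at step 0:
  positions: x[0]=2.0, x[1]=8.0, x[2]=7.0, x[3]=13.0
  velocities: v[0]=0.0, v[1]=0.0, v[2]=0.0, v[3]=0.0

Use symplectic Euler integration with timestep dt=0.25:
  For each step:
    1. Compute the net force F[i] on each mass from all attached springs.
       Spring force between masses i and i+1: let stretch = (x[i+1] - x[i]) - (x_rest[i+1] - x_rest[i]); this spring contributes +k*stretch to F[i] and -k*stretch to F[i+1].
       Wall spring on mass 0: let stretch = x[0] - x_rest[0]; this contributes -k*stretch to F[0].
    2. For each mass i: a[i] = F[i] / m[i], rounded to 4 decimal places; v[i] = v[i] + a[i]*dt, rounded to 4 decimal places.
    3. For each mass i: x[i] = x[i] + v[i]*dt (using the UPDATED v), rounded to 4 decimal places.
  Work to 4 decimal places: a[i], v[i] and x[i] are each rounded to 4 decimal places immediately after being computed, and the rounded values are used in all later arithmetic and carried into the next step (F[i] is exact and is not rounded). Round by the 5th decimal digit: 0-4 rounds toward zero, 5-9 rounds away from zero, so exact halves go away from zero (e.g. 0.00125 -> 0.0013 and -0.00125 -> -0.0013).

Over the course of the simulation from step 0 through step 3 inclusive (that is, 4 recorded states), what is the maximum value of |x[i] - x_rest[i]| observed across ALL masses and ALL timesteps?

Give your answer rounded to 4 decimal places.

Answer: 3.0313

Derivation:
Step 0: x=[2.0000 8.0000 7.0000 13.0000] v=[0.0000 0.0000 0.0000 0.0000]
Step 1: x=[3.0000 7.1250 8.7500 12.2500] v=[4.0000 -3.5000 7.0000 -3.0000]
Step 2: x=[4.2813 5.9375 10.9688 11.3750] v=[5.1250 -4.7500 8.8750 -3.5000]
Step 3: x=[4.9063 5.1719 12.0313 11.1485] v=[2.4999 -3.0625 4.2499 -0.9062]
Max displacement = 3.0313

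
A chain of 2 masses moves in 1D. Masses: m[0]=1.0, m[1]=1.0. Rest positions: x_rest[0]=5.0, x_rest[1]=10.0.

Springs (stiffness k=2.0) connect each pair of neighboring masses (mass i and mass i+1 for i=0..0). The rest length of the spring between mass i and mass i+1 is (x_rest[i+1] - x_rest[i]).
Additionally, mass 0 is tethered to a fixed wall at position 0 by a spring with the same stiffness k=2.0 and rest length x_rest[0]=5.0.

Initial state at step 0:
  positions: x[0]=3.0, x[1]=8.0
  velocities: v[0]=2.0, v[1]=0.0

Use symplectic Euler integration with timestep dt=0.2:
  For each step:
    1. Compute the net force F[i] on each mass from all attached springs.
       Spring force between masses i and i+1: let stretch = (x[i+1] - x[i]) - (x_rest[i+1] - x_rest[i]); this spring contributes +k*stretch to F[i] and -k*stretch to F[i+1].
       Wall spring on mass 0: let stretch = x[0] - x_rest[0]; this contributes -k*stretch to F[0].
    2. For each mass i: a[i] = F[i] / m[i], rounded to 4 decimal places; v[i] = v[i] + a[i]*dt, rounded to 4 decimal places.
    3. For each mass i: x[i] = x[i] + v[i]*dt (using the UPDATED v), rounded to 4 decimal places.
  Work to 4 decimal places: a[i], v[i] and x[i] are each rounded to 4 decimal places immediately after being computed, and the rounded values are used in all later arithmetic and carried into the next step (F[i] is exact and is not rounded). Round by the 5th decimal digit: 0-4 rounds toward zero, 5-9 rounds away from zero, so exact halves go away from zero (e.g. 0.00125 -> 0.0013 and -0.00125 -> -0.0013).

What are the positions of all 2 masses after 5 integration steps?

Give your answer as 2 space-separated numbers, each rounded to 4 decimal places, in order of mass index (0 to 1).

Answer: 5.6061 8.8592

Derivation:
Step 0: x=[3.0000 8.0000] v=[2.0000 0.0000]
Step 1: x=[3.5600 8.0000] v=[2.8000 0.0000]
Step 2: x=[4.1904 8.0448] v=[3.1520 0.2240]
Step 3: x=[4.7939 8.1812] v=[3.0176 0.6822]
Step 4: x=[5.2849 8.4467] v=[2.4550 1.3273]
Step 5: x=[5.6061 8.8592] v=[1.6058 2.0626]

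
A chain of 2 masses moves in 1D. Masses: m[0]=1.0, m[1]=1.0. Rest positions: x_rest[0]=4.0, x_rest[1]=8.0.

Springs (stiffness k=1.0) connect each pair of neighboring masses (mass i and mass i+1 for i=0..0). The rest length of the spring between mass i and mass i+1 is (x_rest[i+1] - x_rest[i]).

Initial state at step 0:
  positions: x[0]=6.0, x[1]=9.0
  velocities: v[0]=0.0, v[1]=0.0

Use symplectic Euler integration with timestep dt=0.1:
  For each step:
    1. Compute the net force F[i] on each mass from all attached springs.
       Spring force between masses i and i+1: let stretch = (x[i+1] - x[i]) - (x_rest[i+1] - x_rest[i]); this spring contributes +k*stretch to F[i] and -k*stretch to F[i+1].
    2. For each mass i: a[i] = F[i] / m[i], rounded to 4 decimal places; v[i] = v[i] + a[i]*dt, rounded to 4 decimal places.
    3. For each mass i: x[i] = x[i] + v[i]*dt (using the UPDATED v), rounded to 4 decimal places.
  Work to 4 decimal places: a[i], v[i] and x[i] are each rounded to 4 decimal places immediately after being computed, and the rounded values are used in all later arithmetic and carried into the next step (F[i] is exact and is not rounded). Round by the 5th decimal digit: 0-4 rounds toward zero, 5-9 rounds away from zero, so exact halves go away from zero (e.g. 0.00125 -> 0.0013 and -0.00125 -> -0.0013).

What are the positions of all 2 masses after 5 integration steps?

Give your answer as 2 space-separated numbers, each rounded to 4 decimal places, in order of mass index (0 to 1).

Answer: 5.8569 9.1431

Derivation:
Step 0: x=[6.0000 9.0000] v=[0.0000 0.0000]
Step 1: x=[5.9900 9.0100] v=[-0.1000 0.1000]
Step 2: x=[5.9702 9.0298] v=[-0.1980 0.1980]
Step 3: x=[5.9410 9.0590] v=[-0.2920 0.2920]
Step 4: x=[5.9030 9.0970] v=[-0.3802 0.3802]
Step 5: x=[5.8569 9.1431] v=[-0.4608 0.4608]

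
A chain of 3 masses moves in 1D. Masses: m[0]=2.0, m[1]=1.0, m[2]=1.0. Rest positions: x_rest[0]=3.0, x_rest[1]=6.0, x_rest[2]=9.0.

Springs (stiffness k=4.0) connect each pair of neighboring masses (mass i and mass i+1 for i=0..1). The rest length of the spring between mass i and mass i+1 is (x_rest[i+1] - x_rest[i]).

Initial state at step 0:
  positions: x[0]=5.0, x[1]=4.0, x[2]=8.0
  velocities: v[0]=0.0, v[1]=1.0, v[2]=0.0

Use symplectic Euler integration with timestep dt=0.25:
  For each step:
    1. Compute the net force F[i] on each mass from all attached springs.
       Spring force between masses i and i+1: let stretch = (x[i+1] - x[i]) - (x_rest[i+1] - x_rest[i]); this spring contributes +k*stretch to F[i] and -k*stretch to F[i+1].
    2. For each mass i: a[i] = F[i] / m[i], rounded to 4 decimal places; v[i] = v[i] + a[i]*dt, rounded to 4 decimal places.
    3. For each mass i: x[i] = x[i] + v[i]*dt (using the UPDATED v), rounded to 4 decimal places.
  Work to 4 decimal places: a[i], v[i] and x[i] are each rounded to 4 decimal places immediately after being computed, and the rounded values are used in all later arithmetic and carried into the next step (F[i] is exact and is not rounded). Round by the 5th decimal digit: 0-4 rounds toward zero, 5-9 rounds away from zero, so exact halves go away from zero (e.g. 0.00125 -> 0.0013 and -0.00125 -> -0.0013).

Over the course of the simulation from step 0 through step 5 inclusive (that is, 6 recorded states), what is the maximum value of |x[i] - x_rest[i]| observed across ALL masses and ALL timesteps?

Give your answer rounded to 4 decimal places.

Step 0: x=[5.0000 4.0000 8.0000] v=[0.0000 1.0000 0.0000]
Step 1: x=[4.5000 5.5000 7.7500] v=[-2.0000 6.0000 -1.0000]
Step 2: x=[3.7500 7.3125 7.6875] v=[-3.0000 7.2500 -0.2500]
Step 3: x=[3.0703 8.3281 8.2813] v=[-2.7188 4.0625 2.3750]
Step 4: x=[2.6728 8.0176 9.6368] v=[-1.5899 -1.2421 5.4218]
Step 5: x=[2.5684 6.7757 11.3375] v=[-0.4175 -4.9677 6.8026]
Max displacement = 2.3375

Answer: 2.3375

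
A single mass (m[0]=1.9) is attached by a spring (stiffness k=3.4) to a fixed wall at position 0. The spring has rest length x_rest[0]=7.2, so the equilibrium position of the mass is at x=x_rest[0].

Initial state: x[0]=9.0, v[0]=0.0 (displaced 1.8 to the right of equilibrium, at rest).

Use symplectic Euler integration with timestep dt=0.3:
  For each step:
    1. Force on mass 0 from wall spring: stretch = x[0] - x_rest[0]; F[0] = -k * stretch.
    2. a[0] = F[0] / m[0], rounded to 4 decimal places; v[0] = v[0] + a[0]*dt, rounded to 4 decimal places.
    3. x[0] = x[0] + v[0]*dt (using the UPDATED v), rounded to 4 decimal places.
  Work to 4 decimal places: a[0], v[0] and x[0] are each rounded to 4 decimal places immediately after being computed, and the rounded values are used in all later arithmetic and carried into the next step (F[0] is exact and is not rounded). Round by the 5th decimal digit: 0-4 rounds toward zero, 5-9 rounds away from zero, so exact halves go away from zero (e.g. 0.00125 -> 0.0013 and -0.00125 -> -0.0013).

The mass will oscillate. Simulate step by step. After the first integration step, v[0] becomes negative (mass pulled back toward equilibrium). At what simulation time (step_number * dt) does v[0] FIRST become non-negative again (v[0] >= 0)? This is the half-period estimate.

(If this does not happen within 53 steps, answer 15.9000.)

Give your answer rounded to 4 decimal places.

Step 0: x=[9.0000] v=[0.0000]
Step 1: x=[8.7101] v=[-0.9663]
Step 2: x=[8.1770] v=[-1.7770]
Step 3: x=[7.4866] v=[-2.3015]
Step 4: x=[6.7500] v=[-2.4554]
Step 5: x=[6.0859] v=[-2.2138]
Step 6: x=[5.6012] v=[-1.6157]
Step 7: x=[5.3740] v=[-0.7574]
Step 8: x=[5.4409] v=[0.2229]
First v>=0 after going negative at step 8, time=2.4000

Answer: 2.4000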